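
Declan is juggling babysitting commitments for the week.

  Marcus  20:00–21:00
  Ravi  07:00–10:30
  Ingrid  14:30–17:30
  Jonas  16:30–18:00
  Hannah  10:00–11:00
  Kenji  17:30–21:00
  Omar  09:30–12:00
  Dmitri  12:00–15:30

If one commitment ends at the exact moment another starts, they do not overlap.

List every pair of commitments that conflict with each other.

Check each pair: they overlap iff neither finishes before the other starts.
Sorted by start: Ravi, Omar, Hannah, Dmitri, Ingrid, Jonas, Kenji, Marcus.
Omar starts before Ravi ends → Ravi and Omar overlap.
Hannah starts before Ravi ends → Ravi and Hannah overlap.
Dmitri starts after Ravi ends, so Ravi has no further overlaps.
Hannah starts before Omar ends → Omar and Hannah overlap.
Dmitri starts exactly when Omar ends (back-to-back, no overlap), so Omar has no further overlaps.
Dmitri starts after Hannah ends, so Hannah has no further overlaps.
Ingrid starts before Dmitri ends → Dmitri and Ingrid overlap.
Jonas starts after Dmitri ends, so Dmitri has no further overlaps.
Jonas starts before Ingrid ends → Ingrid and Jonas overlap.
Kenji starts exactly when Ingrid ends (back-to-back, no overlap), so Ingrid has no further overlaps.
Kenji starts before Jonas ends → Jonas and Kenji overlap.
Marcus starts after Jonas ends.
Marcus starts before Kenji ends → Kenji and Marcus overlap.

Dmitri & Ingrid, Hannah & Omar, Hannah & Ravi, Ingrid & Jonas, Jonas & Kenji, Kenji & Marcus, Omar & Ravi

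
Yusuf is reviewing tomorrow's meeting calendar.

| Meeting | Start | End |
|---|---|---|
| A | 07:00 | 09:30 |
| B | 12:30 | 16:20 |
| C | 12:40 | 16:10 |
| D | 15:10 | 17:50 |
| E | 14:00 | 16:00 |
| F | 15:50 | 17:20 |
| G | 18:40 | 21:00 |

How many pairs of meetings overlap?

Two intervals overlap when each starts before the other ends.
Sorted by start: A, B, C, E, D, F, G.
B starts after A ends, so A has no further overlaps.
C starts before B ends → B and C overlap.
E starts before B ends → B and E overlap.
D starts before B ends → B and D overlap.
F starts before B ends → B and F overlap.
G starts after B ends.
E starts before C ends → C and E overlap.
D starts before C ends → C and D overlap.
F starts before C ends → C and F overlap.
G starts after C ends.
D starts before E ends → E and D overlap.
F starts before E ends → E and F overlap.
G starts after E ends.
F starts before D ends → D and F overlap.
G starts after D ends.
G starts after F ends.
Overlapping pairs: B & C, B & D, B & E, B & F, C & D, C & E, C & F, D & E, D & F, E & F — 10 in total.

10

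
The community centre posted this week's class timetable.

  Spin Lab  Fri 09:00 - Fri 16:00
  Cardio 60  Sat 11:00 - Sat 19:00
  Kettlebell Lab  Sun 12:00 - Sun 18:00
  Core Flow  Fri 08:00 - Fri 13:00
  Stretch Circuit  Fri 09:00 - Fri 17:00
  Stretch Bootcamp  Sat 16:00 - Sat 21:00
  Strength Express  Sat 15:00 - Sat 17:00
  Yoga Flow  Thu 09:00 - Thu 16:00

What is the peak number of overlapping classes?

3

Sweep the timeline, counting +1 at each start and −1 at each end (ends before starts at a tie):
Thu 09:00 start Yoga Flow → 1
Thu 16:00 end Yoga Flow → 0
Fri 08:00 start Core Flow → 1
Fri 09:00 start Spin Lab → 2
Fri 09:00 start Stretch Circuit → 3
Fri 13:00 end Core Flow → 2
Fri 16:00 end Spin Lab → 1
Fri 17:00 end Stretch Circuit → 0
Sat 11:00 start Cardio 60 → 1
Sat 15:00 start Strength Express → 2
Sat 16:00 start Stretch Bootcamp → 3
Sat 17:00 end Strength Express → 2
Sat 19:00 end Cardio 60 → 1
Sat 21:00 end Stretch Bootcamp → 0
Sun 12:00 start Kettlebell Lab → 1
Sun 18:00 end Kettlebell Lab → 0
Peak is 3, at Fri 09:00 (Core Flow, Spin Lab, Stretch Circuit).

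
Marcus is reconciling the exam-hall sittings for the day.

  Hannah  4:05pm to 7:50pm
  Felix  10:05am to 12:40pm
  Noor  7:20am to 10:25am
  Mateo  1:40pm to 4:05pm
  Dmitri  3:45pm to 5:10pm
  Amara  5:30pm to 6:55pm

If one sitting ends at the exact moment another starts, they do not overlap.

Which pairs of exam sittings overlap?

Check each pair: they overlap iff neither finishes before the other starts.
Sorted by start: Noor, Felix, Mateo, Dmitri, Hannah, Amara.
Felix starts before Noor ends → Noor and Felix overlap.
Mateo starts after Noor ends, so nothing later overlaps Noor either.
Mateo starts after Felix ends, so nothing later overlaps Felix either.
Dmitri starts before Mateo ends → Mateo and Dmitri overlap.
Hannah starts exactly when Mateo ends (back-to-back, no overlap), so nothing later overlaps Mateo either.
Hannah starts before Dmitri ends → Dmitri and Hannah overlap.
Amara starts after Dmitri ends.
Amara starts before Hannah ends → Hannah and Amara overlap.

Amara & Hannah, Dmitri & Hannah, Dmitri & Mateo, Felix & Noor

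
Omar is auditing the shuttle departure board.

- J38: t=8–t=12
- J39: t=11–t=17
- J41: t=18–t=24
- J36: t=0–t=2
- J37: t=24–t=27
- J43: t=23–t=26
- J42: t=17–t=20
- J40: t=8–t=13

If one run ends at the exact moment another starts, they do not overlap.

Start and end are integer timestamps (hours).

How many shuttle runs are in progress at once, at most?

Walk through starts and ends in time order (an end at T is processed before a start at T):
t=0 start J36 → 1
t=2 end J36 → 0
t=8 start J38 → 1
t=8 start J40 → 2
t=11 start J39 → 3
t=12 end J38 → 2
t=13 end J40 → 1
t=17 end J39 → 0
t=17 start J42 → 1
t=18 start J41 → 2
t=20 end J42 → 1
t=23 start J43 → 2
t=24 end J41 → 1
t=24 start J37 → 2
t=26 end J43 → 1
t=27 end J37 → 0
Peak is 3, at t=11 (J38, J39, J40).

3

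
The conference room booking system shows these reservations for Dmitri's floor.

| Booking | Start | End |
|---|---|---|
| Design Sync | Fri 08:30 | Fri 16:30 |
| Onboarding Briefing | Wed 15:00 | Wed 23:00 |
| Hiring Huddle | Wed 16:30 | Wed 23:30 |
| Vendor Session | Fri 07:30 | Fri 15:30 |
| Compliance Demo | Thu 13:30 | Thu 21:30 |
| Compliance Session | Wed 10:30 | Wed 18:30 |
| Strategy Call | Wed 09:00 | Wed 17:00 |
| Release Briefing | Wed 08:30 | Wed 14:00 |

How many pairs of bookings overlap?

9

Check each pair: they overlap iff neither finishes before the other starts.
Sorted by start: Release Briefing, Strategy Call, Compliance Session, Onboarding Briefing, Hiring Huddle, Compliance Demo, Vendor Session, Design Sync.
Strategy Call starts before Release Briefing ends → Release Briefing and Strategy Call overlap.
Compliance Session starts before Release Briefing ends → Release Briefing and Compliance Session overlap.
Onboarding Briefing starts after Release Briefing ends, so Release Briefing has no further overlaps.
Compliance Session starts before Strategy Call ends → Strategy Call and Compliance Session overlap.
Onboarding Briefing starts before Strategy Call ends → Strategy Call and Onboarding Briefing overlap.
Hiring Huddle starts before Strategy Call ends → Strategy Call and Hiring Huddle overlap.
Compliance Demo starts after Strategy Call ends, so Strategy Call has no further overlaps.
Onboarding Briefing starts before Compliance Session ends → Compliance Session and Onboarding Briefing overlap.
Hiring Huddle starts before Compliance Session ends → Compliance Session and Hiring Huddle overlap.
Compliance Demo starts after Compliance Session ends, so Compliance Session has no further overlaps.
Hiring Huddle starts before Onboarding Briefing ends → Onboarding Briefing and Hiring Huddle overlap.
Compliance Demo starts after Onboarding Briefing ends, so Onboarding Briefing has no further overlaps.
Compliance Demo starts after Hiring Huddle ends, so Hiring Huddle has no further overlaps.
Vendor Session starts after Compliance Demo ends, so Compliance Demo has no further overlaps.
Design Sync starts before Vendor Session ends → Vendor Session and Design Sync overlap.
Overlapping pairs: Compliance Session & Hiring Huddle, Compliance Session & Onboarding Briefing, Compliance Session & Release Briefing, Compliance Session & Strategy Call, Design Sync & Vendor Session, Hiring Huddle & Onboarding Briefing, Hiring Huddle & Strategy Call, Onboarding Briefing & Strategy Call, Release Briefing & Strategy Call — 9 in total.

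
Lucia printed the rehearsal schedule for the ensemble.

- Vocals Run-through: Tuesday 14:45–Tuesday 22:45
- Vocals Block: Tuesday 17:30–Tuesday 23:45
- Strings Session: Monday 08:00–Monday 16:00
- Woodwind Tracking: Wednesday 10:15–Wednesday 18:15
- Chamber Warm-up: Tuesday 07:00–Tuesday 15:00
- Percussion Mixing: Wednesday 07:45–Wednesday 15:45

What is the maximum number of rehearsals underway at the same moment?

Walk through starts and ends in time order (an end at T is processed before a start at T):
Monday 08:00 start Strings Session → 1
Monday 16:00 end Strings Session → 0
Tuesday 07:00 start Chamber Warm-up → 1
Tuesday 14:45 start Vocals Run-through → 2
Tuesday 15:00 end Chamber Warm-up → 1
Tuesday 17:30 start Vocals Block → 2
Tuesday 22:45 end Vocals Run-through → 1
Tuesday 23:45 end Vocals Block → 0
Wednesday 07:45 start Percussion Mixing → 1
Wednesday 10:15 start Woodwind Tracking → 2
Wednesday 15:45 end Percussion Mixing → 1
Wednesday 18:15 end Woodwind Tracking → 0
Peak is 2, at Tuesday 14:45 (Chamber Warm-up, Vocals Run-through).

2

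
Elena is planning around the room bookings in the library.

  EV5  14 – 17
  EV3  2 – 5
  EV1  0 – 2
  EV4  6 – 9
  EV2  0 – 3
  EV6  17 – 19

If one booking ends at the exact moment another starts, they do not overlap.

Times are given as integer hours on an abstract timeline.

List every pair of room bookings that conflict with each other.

EV1 & EV2, EV2 & EV3

Sorted by start: EV1, EV2, EV3, EV4, EV5, EV6.
EV2 starts before EV1 ends → EV1 and EV2 overlap.
EV3 starts exactly when EV1 ends (back-to-back, no overlap); EV1 is clear from here.
EV3 starts before EV2 ends → EV2 and EV3 overlap.
EV4 starts after EV2 ends; EV2 is clear from here.
EV4 starts after EV3 ends; EV3 is clear from here.
EV5 starts after EV4 ends; EV4 is clear from here.
EV6 starts exactly when EV5 ends (back-to-back, no overlap).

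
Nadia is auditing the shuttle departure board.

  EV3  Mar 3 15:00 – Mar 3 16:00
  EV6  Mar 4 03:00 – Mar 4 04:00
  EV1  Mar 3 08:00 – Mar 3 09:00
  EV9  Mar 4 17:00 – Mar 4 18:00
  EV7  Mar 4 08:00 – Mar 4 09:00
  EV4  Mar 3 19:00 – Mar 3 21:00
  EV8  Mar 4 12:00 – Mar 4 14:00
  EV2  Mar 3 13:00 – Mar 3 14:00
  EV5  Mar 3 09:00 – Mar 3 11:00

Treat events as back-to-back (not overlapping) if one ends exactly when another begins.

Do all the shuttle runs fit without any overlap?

Two intervals overlap when each starts before the other ends.
Sorted by start: EV1, EV5, EV2, EV3, EV4, EV6, EV7, EV8, EV9.
EV5 starts exactly when EV1 ends (back-to-back, no overlap) — done with EV1.
EV2 starts after EV5 ends — done with EV5.
EV3 starts after EV2 ends — done with EV2.
EV4 starts after EV3 ends — done with EV3.
EV6 starts after EV4 ends — done with EV4.
EV7 starts after EV6 ends — done with EV6.
EV8 starts after EV7 ends — done with EV7.
EV9 starts after EV8 ends.
Every pair is clear; the schedule has no overlaps.

Yes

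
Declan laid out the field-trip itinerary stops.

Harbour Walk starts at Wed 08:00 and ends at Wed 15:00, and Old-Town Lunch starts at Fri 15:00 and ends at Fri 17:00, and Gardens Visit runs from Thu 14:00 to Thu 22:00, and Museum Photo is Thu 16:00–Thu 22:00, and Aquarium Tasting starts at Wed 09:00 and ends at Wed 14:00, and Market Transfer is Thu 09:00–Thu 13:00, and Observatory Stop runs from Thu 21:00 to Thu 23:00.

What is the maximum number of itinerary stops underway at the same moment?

3

Sweep the timeline, counting +1 at each start and −1 at each end (ends before starts at a tie):
Wed 08:00 start Harbour Walk → 1
Wed 09:00 start Aquarium Tasting → 2
Wed 14:00 end Aquarium Tasting → 1
Wed 15:00 end Harbour Walk → 0
Thu 09:00 start Market Transfer → 1
Thu 13:00 end Market Transfer → 0
Thu 14:00 start Gardens Visit → 1
Thu 16:00 start Museum Photo → 2
Thu 21:00 start Observatory Stop → 3
Thu 22:00 end Gardens Visit → 2
Thu 22:00 end Museum Photo → 1
Thu 23:00 end Observatory Stop → 0
Fri 15:00 start Old-Town Lunch → 1
Fri 17:00 end Old-Town Lunch → 0
Peak is 3, at Thu 21:00 (Gardens Visit, Museum Photo, Observatory Stop).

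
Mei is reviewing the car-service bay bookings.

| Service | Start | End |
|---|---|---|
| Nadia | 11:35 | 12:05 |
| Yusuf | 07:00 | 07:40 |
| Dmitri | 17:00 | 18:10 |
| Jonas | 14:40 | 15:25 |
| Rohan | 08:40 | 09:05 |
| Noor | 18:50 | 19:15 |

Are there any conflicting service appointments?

Sorted by start: Yusuf, Rohan, Nadia, Jonas, Dmitri, Noor.
Rohan starts after Yusuf ends — done with Yusuf.
Nadia starts after Rohan ends — done with Rohan.
Jonas starts after Nadia ends — done with Nadia.
Dmitri starts after Jonas ends — done with Jonas.
Noor starts after Dmitri ends.
Every pair is clear; the schedule has no overlaps.

No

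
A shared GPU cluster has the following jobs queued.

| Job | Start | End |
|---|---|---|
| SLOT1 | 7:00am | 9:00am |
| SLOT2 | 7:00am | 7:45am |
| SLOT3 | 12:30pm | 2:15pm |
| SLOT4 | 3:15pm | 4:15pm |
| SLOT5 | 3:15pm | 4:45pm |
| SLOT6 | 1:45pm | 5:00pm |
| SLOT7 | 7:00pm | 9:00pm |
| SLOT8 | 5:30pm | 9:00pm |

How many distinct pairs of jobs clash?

Sorted by start: SLOT1, SLOT2, SLOT3, SLOT6, SLOT4, SLOT5, SLOT8, SLOT7.
SLOT2 starts before SLOT1 ends → SLOT1 and SLOT2 overlap.
SLOT3 starts after SLOT1 ends, so SLOT1 has no further overlaps.
SLOT3 starts after SLOT2 ends, so SLOT2 has no further overlaps.
SLOT6 starts before SLOT3 ends → SLOT3 and SLOT6 overlap.
SLOT4 starts after SLOT3 ends, so SLOT3 has no further overlaps.
SLOT4 starts before SLOT6 ends → SLOT6 and SLOT4 overlap.
SLOT5 starts before SLOT6 ends → SLOT6 and SLOT5 overlap.
SLOT8 starts after SLOT6 ends, so SLOT6 has no further overlaps.
SLOT5 starts before SLOT4 ends → SLOT4 and SLOT5 overlap.
SLOT8 starts after SLOT4 ends, so SLOT4 has no further overlaps.
SLOT8 starts after SLOT5 ends, so SLOT5 has no further overlaps.
SLOT7 starts before SLOT8 ends → SLOT8 and SLOT7 overlap.
Overlapping pairs: SLOT1 & SLOT2, SLOT3 & SLOT6, SLOT4 & SLOT5, SLOT4 & SLOT6, SLOT5 & SLOT6, SLOT7 & SLOT8 — 6 in total.

6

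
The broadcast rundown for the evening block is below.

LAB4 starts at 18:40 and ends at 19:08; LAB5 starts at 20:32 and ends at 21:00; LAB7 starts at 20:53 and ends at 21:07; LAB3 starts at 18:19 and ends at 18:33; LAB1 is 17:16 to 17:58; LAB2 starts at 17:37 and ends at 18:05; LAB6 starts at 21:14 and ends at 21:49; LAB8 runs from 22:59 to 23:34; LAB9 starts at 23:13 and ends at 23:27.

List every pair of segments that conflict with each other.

Sorted by start: LAB1, LAB2, LAB3, LAB4, LAB5, LAB7, LAB6, LAB8, LAB9.
LAB2 starts before LAB1 ends → LAB1 and LAB2 overlap.
LAB3 starts after LAB1 ends — done with LAB1.
LAB3 starts after LAB2 ends — done with LAB2.
LAB4 starts after LAB3 ends — done with LAB3.
LAB5 starts after LAB4 ends — done with LAB4.
LAB7 starts before LAB5 ends → LAB5 and LAB7 overlap.
LAB6 starts after LAB5 ends — done with LAB5.
LAB6 starts after LAB7 ends — done with LAB7.
LAB8 starts after LAB6 ends — done with LAB6.
LAB9 starts before LAB8 ends → LAB8 and LAB9 overlap.

LAB1 & LAB2, LAB5 & LAB7, LAB8 & LAB9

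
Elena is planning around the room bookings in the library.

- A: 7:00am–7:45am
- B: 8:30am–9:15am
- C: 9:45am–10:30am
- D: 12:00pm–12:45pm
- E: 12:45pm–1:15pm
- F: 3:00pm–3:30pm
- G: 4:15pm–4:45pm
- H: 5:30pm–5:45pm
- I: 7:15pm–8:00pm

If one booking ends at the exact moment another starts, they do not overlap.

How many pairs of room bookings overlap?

0

Two intervals overlap when each starts before the other ends.
Sorted by start: A, B, C, D, E, F, G, H, I.
B starts after A ends, so A has no further overlaps.
C starts after B ends, so B has no further overlaps.
D starts after C ends, so C has no further overlaps.
E starts exactly when D ends (back-to-back, no overlap), so D has no further overlaps.
F starts after E ends, so E has no further overlaps.
G starts after F ends, so F has no further overlaps.
H starts after G ends, so G has no further overlaps.
I starts after H ends.
No pair overlaps.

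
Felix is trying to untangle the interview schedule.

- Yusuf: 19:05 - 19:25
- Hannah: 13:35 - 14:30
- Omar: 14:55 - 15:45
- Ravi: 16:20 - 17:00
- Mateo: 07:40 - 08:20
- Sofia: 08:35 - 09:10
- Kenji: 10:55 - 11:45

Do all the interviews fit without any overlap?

Yes

Sorted by start: Mateo, Sofia, Kenji, Hannah, Omar, Ravi, Yusuf.
Sofia starts after Mateo ends, so nothing later overlaps Mateo either.
Kenji starts after Sofia ends, so nothing later overlaps Sofia either.
Hannah starts after Kenji ends, so nothing later overlaps Kenji either.
Omar starts after Hannah ends, so nothing later overlaps Hannah either.
Ravi starts after Omar ends, so nothing later overlaps Omar either.
Yusuf starts after Ravi ends.
Every pair is clear; the schedule has no overlaps.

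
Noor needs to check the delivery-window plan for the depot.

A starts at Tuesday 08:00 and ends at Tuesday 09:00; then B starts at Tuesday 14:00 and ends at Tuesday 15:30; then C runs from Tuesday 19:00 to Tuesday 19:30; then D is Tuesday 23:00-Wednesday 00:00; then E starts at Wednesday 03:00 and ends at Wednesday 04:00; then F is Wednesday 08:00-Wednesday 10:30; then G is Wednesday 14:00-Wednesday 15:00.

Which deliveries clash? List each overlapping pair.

none

Two intervals overlap when each starts before the other ends.
Sorted by start: A, B, C, D, E, F, G.
B starts after A ends — done with A.
C starts after B ends — done with B.
D starts after C ends — done with C.
E starts after D ends — done with D.
F starts after E ends — done with E.
G starts after F ends.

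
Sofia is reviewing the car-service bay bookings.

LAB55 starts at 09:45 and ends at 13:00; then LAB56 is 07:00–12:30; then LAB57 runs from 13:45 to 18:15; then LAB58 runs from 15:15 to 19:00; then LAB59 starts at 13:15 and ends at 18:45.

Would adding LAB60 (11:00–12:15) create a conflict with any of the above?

Yes — it overlaps LAB55, LAB56

LAB56: starts 07:00 before LAB60 ends 12:15, and ends 12:30 after LAB60 starts 11:00 → overlap.
LAB55: starts 09:45 before LAB60 ends 12:15, and ends 13:00 after LAB60 starts 11:00 → overlap.
LAB59: starts 13:15 at or after LAB60 ends 12:15 → clear.
LAB57: starts 13:45 at or after LAB60 ends 12:15 → clear.
LAB58: starts 15:15 at or after LAB60 ends 12:15 → clear.
LAB60 overlaps LAB55, LAB56.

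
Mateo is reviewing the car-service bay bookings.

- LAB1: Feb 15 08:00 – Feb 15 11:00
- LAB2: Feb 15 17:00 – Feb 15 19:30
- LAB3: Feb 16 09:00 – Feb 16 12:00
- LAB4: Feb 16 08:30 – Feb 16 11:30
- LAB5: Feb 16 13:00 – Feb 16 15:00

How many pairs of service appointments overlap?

Check each pair: they overlap iff neither finishes before the other starts.
Sorted by start: LAB1, LAB2, LAB4, LAB3, LAB5.
LAB2 starts after LAB1 ends, so nothing later overlaps LAB1 either.
LAB4 starts after LAB2 ends, so nothing later overlaps LAB2 either.
LAB3 starts before LAB4 ends → LAB4 and LAB3 overlap.
LAB5 starts after LAB4 ends.
LAB5 starts after LAB3 ends.
Overlapping pairs: LAB3 & LAB4 — 1 in total.

1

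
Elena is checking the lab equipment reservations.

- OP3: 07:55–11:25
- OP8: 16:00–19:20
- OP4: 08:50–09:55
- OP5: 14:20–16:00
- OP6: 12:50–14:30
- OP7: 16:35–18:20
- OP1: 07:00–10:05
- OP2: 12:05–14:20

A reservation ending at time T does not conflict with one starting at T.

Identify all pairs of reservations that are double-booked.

OP1 & OP3, OP1 & OP4, OP2 & OP6, OP3 & OP4, OP5 & OP6, OP7 & OP8

Check each pair: they overlap iff neither finishes before the other starts.
Sorted by start: OP1, OP3, OP4, OP2, OP6, OP5, OP8, OP7.
OP3 starts before OP1 ends → OP1 and OP3 overlap.
OP4 starts before OP1 ends → OP1 and OP4 overlap.
OP2 starts after OP1 ends, so OP1 has no further overlaps.
OP4 starts before OP3 ends → OP3 and OP4 overlap.
OP2 starts after OP3 ends, so OP3 has no further overlaps.
OP2 starts after OP4 ends, so OP4 has no further overlaps.
OP6 starts before OP2 ends → OP2 and OP6 overlap.
OP5 starts exactly when OP2 ends (back-to-back, no overlap), so OP2 has no further overlaps.
OP5 starts before OP6 ends → OP6 and OP5 overlap.
OP8 starts after OP6 ends, so OP6 has no further overlaps.
OP8 starts exactly when OP5 ends (back-to-back, no overlap), so OP5 has no further overlaps.
OP7 starts before OP8 ends → OP8 and OP7 overlap.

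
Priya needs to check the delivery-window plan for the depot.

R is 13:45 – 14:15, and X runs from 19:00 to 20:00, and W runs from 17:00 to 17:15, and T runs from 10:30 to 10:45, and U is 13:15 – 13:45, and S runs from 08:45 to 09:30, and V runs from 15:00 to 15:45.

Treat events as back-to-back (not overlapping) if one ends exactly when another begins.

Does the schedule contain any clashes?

Two intervals overlap when each starts before the other ends.
Sorted by start: S, T, U, R, V, W, X.
T starts after S ends — done with S.
U starts after T ends — done with T.
R starts exactly when U ends (back-to-back, no overlap) — done with U.
V starts after R ends — done with R.
W starts after V ends — done with V.
X starts after W ends.
Every pair is clear; the schedule has no overlaps.

No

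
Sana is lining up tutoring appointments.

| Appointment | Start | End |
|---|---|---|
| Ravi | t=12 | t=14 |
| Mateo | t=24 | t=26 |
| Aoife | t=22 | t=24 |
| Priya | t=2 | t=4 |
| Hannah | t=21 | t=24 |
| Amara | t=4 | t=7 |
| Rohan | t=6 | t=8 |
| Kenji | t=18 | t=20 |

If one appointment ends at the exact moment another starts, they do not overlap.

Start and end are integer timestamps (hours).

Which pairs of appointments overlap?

Sorted by start: Priya, Amara, Rohan, Ravi, Kenji, Hannah, Aoife, Mateo.
Amara starts exactly when Priya ends (back-to-back, no overlap) — done with Priya.
Rohan starts before Amara ends → Amara and Rohan overlap.
Ravi starts after Amara ends — done with Amara.
Ravi starts after Rohan ends — done with Rohan.
Kenji starts after Ravi ends — done with Ravi.
Hannah starts after Kenji ends — done with Kenji.
Aoife starts before Hannah ends → Hannah and Aoife overlap.
Mateo starts exactly when Hannah ends (back-to-back, no overlap).
Mateo starts exactly when Aoife ends (back-to-back, no overlap).

Amara & Rohan, Aoife & Hannah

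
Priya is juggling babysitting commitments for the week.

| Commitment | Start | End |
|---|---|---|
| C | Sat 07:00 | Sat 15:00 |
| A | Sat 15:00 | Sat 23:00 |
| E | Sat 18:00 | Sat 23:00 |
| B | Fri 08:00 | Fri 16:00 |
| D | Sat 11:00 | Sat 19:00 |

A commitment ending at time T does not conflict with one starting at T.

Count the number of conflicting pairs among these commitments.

Sorted by start: B, C, D, A, E.
C starts after B ends; B is clear from here.
D starts before C ends → C and D overlap.
A starts exactly when C ends (back-to-back, no overlap); C is clear from here.
A starts before D ends → D and A overlap.
E starts before D ends → D and E overlap.
E starts before A ends → A and E overlap.
Overlapping pairs: A & D, A & E, C & D, D & E — 4 in total.

4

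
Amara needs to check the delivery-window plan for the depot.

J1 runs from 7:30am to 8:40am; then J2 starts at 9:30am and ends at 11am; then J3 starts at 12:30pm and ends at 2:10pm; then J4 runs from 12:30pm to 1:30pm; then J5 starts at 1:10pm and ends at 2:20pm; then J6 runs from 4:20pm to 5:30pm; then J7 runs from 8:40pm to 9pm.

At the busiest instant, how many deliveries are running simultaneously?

Sweep the timeline, counting +1 at each start and −1 at each end (ends before starts at a tie):
7:30am start J1 → 1
8:40am end J1 → 0
9:30am start J2 → 1
11am end J2 → 0
12:30pm start J3 → 1
12:30pm start J4 → 2
1:10pm start J5 → 3
1:30pm end J4 → 2
2:10pm end J3 → 1
2:20pm end J5 → 0
4:20pm start J6 → 1
5:30pm end J6 → 0
8:40pm start J7 → 1
9pm end J7 → 0
Peak is 3, at 1:10pm (J3, J4, J5).

3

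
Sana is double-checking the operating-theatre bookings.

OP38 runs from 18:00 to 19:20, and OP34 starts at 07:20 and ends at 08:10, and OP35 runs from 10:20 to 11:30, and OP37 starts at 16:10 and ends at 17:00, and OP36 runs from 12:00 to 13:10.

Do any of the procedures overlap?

Sorted by start: OP34, OP35, OP36, OP37, OP38.
OP35 starts after OP34 ends — done with OP34.
OP36 starts after OP35 ends — done with OP35.
OP37 starts after OP36 ends — done with OP36.
OP38 starts after OP37 ends.
Every pair is clear; the schedule has no overlaps.

No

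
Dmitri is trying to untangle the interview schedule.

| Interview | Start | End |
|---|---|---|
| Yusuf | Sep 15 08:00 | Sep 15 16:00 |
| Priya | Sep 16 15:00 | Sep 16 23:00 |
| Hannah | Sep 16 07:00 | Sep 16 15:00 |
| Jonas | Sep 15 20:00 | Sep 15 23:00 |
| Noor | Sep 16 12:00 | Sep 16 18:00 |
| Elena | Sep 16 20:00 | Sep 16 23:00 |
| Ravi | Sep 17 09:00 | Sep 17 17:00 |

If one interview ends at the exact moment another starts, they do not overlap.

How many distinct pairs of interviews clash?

3

Sorted by start: Yusuf, Jonas, Hannah, Noor, Priya, Elena, Ravi.
Jonas starts after Yusuf ends — done with Yusuf.
Hannah starts after Jonas ends — done with Jonas.
Noor starts before Hannah ends → Hannah and Noor overlap.
Priya starts exactly when Hannah ends (back-to-back, no overlap) — done with Hannah.
Priya starts before Noor ends → Noor and Priya overlap.
Elena starts after Noor ends — done with Noor.
Elena starts before Priya ends → Priya and Elena overlap.
Ravi starts after Priya ends.
Ravi starts after Elena ends.
Overlapping pairs: Elena & Priya, Hannah & Noor, Noor & Priya — 3 in total.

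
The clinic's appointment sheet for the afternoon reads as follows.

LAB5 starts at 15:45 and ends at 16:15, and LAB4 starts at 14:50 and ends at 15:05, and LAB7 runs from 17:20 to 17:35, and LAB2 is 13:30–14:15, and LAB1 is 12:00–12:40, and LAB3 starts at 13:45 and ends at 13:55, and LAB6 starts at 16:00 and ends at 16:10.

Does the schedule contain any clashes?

Sorted by start: LAB1, LAB2, LAB3, LAB4, LAB5, LAB6, LAB7.
LAB2 starts after LAB1 ends — done with LAB1.
LAB3 starts before LAB2 ends → LAB2 and LAB3 overlap.
That's a conflict, so the schedule is not conflict-free.

Yes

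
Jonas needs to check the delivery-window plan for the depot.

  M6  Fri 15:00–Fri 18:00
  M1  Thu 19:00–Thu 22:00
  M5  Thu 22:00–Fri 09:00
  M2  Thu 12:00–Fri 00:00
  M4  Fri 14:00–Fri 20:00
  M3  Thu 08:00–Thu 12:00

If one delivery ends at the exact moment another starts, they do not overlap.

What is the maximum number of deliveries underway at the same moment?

Sort all start/end points and keep a running count:
Thu 08:00 start M3 → 1
Thu 12:00 end M3 → 0
Thu 12:00 start M2 → 1
Thu 19:00 start M1 → 2
Thu 22:00 end M1 → 1
Thu 22:00 start M5 → 2
Fri 00:00 end M2 → 1
Fri 09:00 end M5 → 0
Fri 14:00 start M4 → 1
Fri 15:00 start M6 → 2
Fri 18:00 end M6 → 1
Fri 20:00 end M4 → 0
Peak is 2, at Thu 19:00 (M1, M2).

2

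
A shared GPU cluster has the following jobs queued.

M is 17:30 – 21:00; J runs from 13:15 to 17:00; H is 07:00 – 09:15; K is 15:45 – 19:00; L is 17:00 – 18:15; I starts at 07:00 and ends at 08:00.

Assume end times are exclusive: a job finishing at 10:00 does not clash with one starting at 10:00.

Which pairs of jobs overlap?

Two intervals overlap when each starts before the other ends.
Sorted by start: H, I, J, K, L, M.
I starts before H ends → H and I overlap.
J starts after H ends — done with H.
J starts after I ends — done with I.
K starts before J ends → J and K overlap.
L starts exactly when J ends (back-to-back, no overlap) — done with J.
L starts before K ends → K and L overlap.
M starts before K ends → K and M overlap.
M starts before L ends → L and M overlap.

H & I, J & K, K & L, K & M, L & M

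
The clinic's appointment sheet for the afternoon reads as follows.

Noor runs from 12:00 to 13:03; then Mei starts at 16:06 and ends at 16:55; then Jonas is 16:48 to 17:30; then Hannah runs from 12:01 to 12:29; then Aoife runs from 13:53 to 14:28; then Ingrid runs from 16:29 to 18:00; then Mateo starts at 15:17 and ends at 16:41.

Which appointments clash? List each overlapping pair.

Hannah & Noor, Ingrid & Jonas, Ingrid & Mateo, Ingrid & Mei, Jonas & Mei, Mateo & Mei

Sorted by start: Noor, Hannah, Aoife, Mateo, Mei, Ingrid, Jonas.
Hannah starts before Noor ends → Noor and Hannah overlap.
Aoife starts after Noor ends; Noor is clear from here.
Aoife starts after Hannah ends; Hannah is clear from here.
Mateo starts after Aoife ends; Aoife is clear from here.
Mei starts before Mateo ends → Mateo and Mei overlap.
Ingrid starts before Mateo ends → Mateo and Ingrid overlap.
Jonas starts after Mateo ends.
Ingrid starts before Mei ends → Mei and Ingrid overlap.
Jonas starts before Mei ends → Mei and Jonas overlap.
Jonas starts before Ingrid ends → Ingrid and Jonas overlap.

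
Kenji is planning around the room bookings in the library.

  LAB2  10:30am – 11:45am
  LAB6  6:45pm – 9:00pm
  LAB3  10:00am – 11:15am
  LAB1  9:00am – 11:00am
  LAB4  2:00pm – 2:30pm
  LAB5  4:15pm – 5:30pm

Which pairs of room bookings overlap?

LAB1 & LAB2, LAB1 & LAB3, LAB2 & LAB3

Sorted by start: LAB1, LAB3, LAB2, LAB4, LAB5, LAB6.
LAB3 starts before LAB1 ends → LAB1 and LAB3 overlap.
LAB2 starts before LAB1 ends → LAB1 and LAB2 overlap.
LAB4 starts after LAB1 ends, so nothing later overlaps LAB1 either.
LAB2 starts before LAB3 ends → LAB3 and LAB2 overlap.
LAB4 starts after LAB3 ends, so nothing later overlaps LAB3 either.
LAB4 starts after LAB2 ends, so nothing later overlaps LAB2 either.
LAB5 starts after LAB4 ends, so nothing later overlaps LAB4 either.
LAB6 starts after LAB5 ends.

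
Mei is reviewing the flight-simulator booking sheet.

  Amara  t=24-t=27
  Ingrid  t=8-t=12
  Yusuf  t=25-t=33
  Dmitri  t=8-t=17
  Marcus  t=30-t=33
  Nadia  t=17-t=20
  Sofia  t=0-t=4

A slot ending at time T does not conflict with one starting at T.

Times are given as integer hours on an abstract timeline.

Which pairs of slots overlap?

Amara & Yusuf, Dmitri & Ingrid, Marcus & Yusuf

Sorted by start: Sofia, Dmitri, Ingrid, Nadia, Amara, Yusuf, Marcus.
Dmitri starts after Sofia ends, so Sofia has no further overlaps.
Ingrid starts before Dmitri ends → Dmitri and Ingrid overlap.
Nadia starts exactly when Dmitri ends (back-to-back, no overlap), so Dmitri has no further overlaps.
Nadia starts after Ingrid ends, so Ingrid has no further overlaps.
Amara starts after Nadia ends, so Nadia has no further overlaps.
Yusuf starts before Amara ends → Amara and Yusuf overlap.
Marcus starts after Amara ends.
Marcus starts before Yusuf ends → Yusuf and Marcus overlap.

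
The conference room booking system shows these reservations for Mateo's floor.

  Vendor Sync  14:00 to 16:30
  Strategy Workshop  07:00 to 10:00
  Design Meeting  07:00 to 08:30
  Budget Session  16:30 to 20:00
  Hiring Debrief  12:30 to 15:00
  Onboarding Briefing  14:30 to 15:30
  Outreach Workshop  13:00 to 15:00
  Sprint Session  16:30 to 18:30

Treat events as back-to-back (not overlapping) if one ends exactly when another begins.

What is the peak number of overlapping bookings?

Walk through starts and ends in time order (an end at T is processed before a start at T):
07:00 start Design Meeting → 1
07:00 start Strategy Workshop → 2
08:30 end Design Meeting → 1
10:00 end Strategy Workshop → 0
12:30 start Hiring Debrief → 1
13:00 start Outreach Workshop → 2
14:00 start Vendor Sync → 3
14:30 start Onboarding Briefing → 4
15:00 end Hiring Debrief → 3
15:00 end Outreach Workshop → 2
15:30 end Onboarding Briefing → 1
16:30 end Vendor Sync → 0
16:30 start Budget Session → 1
16:30 start Sprint Session → 2
18:30 end Sprint Session → 1
20:00 end Budget Session → 0
Peak is 4, at 14:30 (Hiring Debrief, Onboarding Briefing, Outreach Workshop, Vendor Sync).

4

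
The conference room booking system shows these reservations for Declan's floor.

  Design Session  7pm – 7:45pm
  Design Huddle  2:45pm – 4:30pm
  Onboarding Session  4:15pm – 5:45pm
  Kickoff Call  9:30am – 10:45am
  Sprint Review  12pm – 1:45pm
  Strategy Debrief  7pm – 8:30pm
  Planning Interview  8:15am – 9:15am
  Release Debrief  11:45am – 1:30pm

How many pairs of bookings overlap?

Sorted by start: Planning Interview, Kickoff Call, Release Debrief, Sprint Review, Design Huddle, Onboarding Session, Strategy Debrief, Design Session.
Kickoff Call starts after Planning Interview ends, so nothing later overlaps Planning Interview either.
Release Debrief starts after Kickoff Call ends, so nothing later overlaps Kickoff Call either.
Sprint Review starts before Release Debrief ends → Release Debrief and Sprint Review overlap.
Design Huddle starts after Release Debrief ends, so nothing later overlaps Release Debrief either.
Design Huddle starts after Sprint Review ends, so nothing later overlaps Sprint Review either.
Onboarding Session starts before Design Huddle ends → Design Huddle and Onboarding Session overlap.
Strategy Debrief starts after Design Huddle ends, so nothing later overlaps Design Huddle either.
Strategy Debrief starts after Onboarding Session ends, so nothing later overlaps Onboarding Session either.
Design Session starts before Strategy Debrief ends → Strategy Debrief and Design Session overlap.
Overlapping pairs: Design Huddle & Onboarding Session, Design Session & Strategy Debrief, Release Debrief & Sprint Review — 3 in total.

3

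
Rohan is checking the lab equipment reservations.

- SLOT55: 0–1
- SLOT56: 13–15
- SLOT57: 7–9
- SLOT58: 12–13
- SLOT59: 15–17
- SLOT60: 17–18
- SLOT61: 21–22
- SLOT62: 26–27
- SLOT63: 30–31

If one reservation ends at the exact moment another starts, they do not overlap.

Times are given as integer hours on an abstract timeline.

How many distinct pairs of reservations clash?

0

Sorted by start: SLOT55, SLOT57, SLOT58, SLOT56, SLOT59, SLOT60, SLOT61, SLOT62, SLOT63.
SLOT57 starts after SLOT55 ends, so nothing later overlaps SLOT55 either.
SLOT58 starts after SLOT57 ends, so nothing later overlaps SLOT57 either.
SLOT56 starts exactly when SLOT58 ends (back-to-back, no overlap), so nothing later overlaps SLOT58 either.
SLOT59 starts exactly when SLOT56 ends (back-to-back, no overlap), so nothing later overlaps SLOT56 either.
SLOT60 starts exactly when SLOT59 ends (back-to-back, no overlap), so nothing later overlaps SLOT59 either.
SLOT61 starts after SLOT60 ends, so nothing later overlaps SLOT60 either.
SLOT62 starts after SLOT61 ends, so nothing later overlaps SLOT61 either.
SLOT63 starts after SLOT62 ends.
No pair overlaps.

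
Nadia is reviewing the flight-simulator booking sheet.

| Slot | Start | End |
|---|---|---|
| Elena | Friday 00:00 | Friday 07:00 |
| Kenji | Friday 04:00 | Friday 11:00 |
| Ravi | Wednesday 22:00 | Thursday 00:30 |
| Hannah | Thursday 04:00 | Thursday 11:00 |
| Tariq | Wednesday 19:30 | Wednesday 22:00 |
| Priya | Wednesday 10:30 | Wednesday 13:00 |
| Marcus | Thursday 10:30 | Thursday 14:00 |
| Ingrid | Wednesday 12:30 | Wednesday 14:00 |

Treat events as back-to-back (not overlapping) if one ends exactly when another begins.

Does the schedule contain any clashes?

Sorted by start: Priya, Ingrid, Tariq, Ravi, Hannah, Marcus, Elena, Kenji.
Ingrid starts before Priya ends → Priya and Ingrid overlap.
That's a conflict, so the schedule is not conflict-free.

Yes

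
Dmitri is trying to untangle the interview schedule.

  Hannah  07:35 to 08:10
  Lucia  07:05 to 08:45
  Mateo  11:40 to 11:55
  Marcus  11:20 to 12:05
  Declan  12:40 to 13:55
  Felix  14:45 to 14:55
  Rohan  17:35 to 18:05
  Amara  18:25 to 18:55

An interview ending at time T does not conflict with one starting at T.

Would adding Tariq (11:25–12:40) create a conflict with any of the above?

Yes — it overlaps Marcus, Mateo

Lucia: ends 08:45 at or before Tariq starts 11:25 → clear.
Hannah: ends 08:10 at or before Tariq starts 11:25 → clear.
Marcus: starts 11:20 before Tariq ends 12:40, and ends 12:05 after Tariq starts 11:25 → overlap.
Mateo: starts 11:40 before Tariq ends 12:40, and ends 11:55 after Tariq starts 11:25 → overlap.
Declan: starts 12:40 at or after Tariq ends 12:40 → clear.
Felix: starts 14:45 at or after Tariq ends 12:40 → clear.
Rohan: starts 17:35 at or after Tariq ends 12:40 → clear.
Amara: starts 18:25 at or after Tariq ends 12:40 → clear.
Tariq overlaps Mateo, Marcus.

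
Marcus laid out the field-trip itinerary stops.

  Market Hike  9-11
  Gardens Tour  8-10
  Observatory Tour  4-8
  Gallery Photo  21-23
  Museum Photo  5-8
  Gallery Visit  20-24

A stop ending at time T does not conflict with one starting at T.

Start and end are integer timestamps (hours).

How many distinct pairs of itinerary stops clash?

Sorted by start: Observatory Tour, Museum Photo, Gardens Tour, Market Hike, Gallery Visit, Gallery Photo.
Museum Photo starts before Observatory Tour ends → Observatory Tour and Museum Photo overlap.
Gardens Tour starts exactly when Observatory Tour ends (back-to-back, no overlap), so Observatory Tour has no further overlaps.
Gardens Tour starts exactly when Museum Photo ends (back-to-back, no overlap), so Museum Photo has no further overlaps.
Market Hike starts before Gardens Tour ends → Gardens Tour and Market Hike overlap.
Gallery Visit starts after Gardens Tour ends, so Gardens Tour has no further overlaps.
Gallery Visit starts after Market Hike ends, so Market Hike has no further overlaps.
Gallery Photo starts before Gallery Visit ends → Gallery Visit and Gallery Photo overlap.
Overlapping pairs: Gallery Photo & Gallery Visit, Gardens Tour & Market Hike, Museum Photo & Observatory Tour — 3 in total.

3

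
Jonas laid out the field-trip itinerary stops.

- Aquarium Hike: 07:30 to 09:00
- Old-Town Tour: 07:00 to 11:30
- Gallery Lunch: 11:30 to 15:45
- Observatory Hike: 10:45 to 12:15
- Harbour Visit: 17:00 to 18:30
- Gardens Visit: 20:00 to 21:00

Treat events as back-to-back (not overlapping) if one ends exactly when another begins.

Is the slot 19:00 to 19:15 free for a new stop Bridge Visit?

Yes — the slot is free

Old-Town Tour: ends 11:30 at or before Bridge Visit starts 19:00 → clear.
Aquarium Hike: ends 09:00 at or before Bridge Visit starts 19:00 → clear.
Observatory Hike: ends 12:15 at or before Bridge Visit starts 19:00 → clear.
Gallery Lunch: ends 15:45 at or before Bridge Visit starts 19:00 → clear.
Harbour Visit: ends 18:30 at or before Bridge Visit starts 19:00 → clear.
Gardens Visit: starts 20:00 at or after Bridge Visit ends 19:15 → clear.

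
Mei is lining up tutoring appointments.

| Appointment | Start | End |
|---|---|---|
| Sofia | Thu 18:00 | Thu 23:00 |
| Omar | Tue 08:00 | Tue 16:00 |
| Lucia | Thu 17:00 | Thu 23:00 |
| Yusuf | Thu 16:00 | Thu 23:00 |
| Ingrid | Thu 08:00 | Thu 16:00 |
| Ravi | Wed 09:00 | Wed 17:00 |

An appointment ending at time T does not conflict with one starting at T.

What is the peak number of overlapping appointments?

Sort all start/end points and keep a running count:
Tue 08:00 start Omar → 1
Tue 16:00 end Omar → 0
Wed 09:00 start Ravi → 1
Wed 17:00 end Ravi → 0
Thu 08:00 start Ingrid → 1
Thu 16:00 end Ingrid → 0
Thu 16:00 start Yusuf → 1
Thu 17:00 start Lucia → 2
Thu 18:00 start Sofia → 3
Thu 23:00 end Lucia → 2
Thu 23:00 end Sofia → 1
Thu 23:00 end Yusuf → 0
Peak is 3, at Thu 18:00 (Lucia, Sofia, Yusuf).

3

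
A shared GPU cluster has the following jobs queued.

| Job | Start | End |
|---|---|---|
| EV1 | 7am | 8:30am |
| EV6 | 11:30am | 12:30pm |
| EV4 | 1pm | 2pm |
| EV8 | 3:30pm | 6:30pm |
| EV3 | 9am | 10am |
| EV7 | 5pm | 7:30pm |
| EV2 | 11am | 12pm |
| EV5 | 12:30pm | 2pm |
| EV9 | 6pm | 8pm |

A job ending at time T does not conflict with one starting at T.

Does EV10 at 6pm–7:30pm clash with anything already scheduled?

Yes — it overlaps EV7, EV8, EV9

EV1: ends 8:30am at or before EV10 starts 6pm → clear.
EV3: ends 10am at or before EV10 starts 6pm → clear.
EV2: ends 12pm at or before EV10 starts 6pm → clear.
EV6: ends 12:30pm at or before EV10 starts 6pm → clear.
EV5: ends 2pm at or before EV10 starts 6pm → clear.
EV4: ends 2pm at or before EV10 starts 6pm → clear.
EV8: starts 3:30pm before EV10 ends 7:30pm, and ends 6:30pm after EV10 starts 6pm → overlap.
EV7: starts 5pm before EV10 ends 7:30pm, and ends 7:30pm after EV10 starts 6pm → overlap.
EV9: starts 6pm before EV10 ends 7:30pm, and ends 8pm after EV10 starts 6pm → overlap.
EV10 overlaps EV7, EV8, EV9.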